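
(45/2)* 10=225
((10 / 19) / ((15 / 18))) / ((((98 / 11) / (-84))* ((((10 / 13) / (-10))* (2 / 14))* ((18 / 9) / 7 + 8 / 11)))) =10164 / 19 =534.95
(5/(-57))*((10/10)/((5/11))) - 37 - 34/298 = -316849/8493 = -37.31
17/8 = 2.12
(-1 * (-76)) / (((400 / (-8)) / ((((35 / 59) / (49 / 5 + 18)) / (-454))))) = 133 / 1861627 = 0.00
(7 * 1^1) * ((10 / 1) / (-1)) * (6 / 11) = -38.18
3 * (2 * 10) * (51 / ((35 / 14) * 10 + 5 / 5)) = 1530 / 13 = 117.69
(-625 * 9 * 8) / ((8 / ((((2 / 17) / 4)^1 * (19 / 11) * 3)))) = -320625 / 374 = -857.29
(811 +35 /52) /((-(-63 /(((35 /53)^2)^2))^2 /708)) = -38147274640234375 /7284383778129237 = -5.24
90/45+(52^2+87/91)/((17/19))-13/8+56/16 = 37462909/12376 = 3027.06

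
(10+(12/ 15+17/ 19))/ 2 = 1111/ 190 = 5.85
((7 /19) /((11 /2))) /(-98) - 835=-1221606 /1463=-835.00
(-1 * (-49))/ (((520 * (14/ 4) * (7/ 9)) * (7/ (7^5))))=21609/ 260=83.11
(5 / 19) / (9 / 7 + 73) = 7 / 1976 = 0.00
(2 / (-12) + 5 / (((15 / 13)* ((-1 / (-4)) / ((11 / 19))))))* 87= 32625 / 38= 858.55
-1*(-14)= 14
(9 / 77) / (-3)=-3 / 77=-0.04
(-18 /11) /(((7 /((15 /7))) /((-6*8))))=12960 /539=24.04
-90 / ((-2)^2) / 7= -45 / 14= -3.21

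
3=3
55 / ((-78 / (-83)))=4565 / 78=58.53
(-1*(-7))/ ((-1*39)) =-7/ 39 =-0.18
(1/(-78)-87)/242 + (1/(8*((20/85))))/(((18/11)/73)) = 1922477/82368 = 23.34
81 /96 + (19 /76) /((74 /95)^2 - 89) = 21467023 /25527968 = 0.84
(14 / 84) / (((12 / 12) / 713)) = 713 / 6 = 118.83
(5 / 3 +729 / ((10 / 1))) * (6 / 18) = 2237 / 90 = 24.86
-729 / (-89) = 729 / 89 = 8.19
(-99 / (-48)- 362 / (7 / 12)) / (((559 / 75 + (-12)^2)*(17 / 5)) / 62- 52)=805298625 / 56890232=14.16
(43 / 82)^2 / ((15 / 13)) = 24037 / 100860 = 0.24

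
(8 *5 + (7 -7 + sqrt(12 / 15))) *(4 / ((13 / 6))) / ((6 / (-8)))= -1280 / 13 -64 *sqrt(5) / 65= -100.66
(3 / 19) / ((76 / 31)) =93 / 1444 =0.06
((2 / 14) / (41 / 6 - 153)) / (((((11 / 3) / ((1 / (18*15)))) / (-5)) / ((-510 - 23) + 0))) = -533 / 202587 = -0.00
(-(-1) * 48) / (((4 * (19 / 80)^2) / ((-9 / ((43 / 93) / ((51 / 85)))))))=-38568960 / 15523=-2484.63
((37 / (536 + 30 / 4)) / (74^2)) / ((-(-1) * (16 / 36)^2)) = 81 / 1287008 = 0.00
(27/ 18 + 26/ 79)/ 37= 289/ 5846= 0.05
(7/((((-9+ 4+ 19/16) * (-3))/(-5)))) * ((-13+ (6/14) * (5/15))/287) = 2400/17507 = 0.14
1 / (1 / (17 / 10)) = 17 / 10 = 1.70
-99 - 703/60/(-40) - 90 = -452897/2400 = -188.71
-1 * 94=-94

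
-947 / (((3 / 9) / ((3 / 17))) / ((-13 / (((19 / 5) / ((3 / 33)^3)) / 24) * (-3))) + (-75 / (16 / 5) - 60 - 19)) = 79775280 / 7769509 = 10.27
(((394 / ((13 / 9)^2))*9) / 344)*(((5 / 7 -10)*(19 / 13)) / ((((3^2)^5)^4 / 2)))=-18715 / 1696703111760677396922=-0.00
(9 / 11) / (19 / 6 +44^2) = 0.00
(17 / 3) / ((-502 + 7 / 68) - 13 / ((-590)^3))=-59354531000 / 5257034917587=-0.01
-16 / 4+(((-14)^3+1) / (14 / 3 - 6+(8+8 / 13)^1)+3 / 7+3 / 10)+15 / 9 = -378.28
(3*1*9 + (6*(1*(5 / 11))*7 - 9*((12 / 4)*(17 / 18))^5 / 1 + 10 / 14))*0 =0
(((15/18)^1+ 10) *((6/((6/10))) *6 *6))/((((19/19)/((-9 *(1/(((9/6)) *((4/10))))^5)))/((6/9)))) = -8125000/27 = -300925.93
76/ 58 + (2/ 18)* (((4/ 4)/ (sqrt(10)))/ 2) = 1.33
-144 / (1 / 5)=-720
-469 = -469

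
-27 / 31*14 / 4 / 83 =-189 / 5146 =-0.04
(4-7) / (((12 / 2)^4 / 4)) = -1 / 108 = -0.01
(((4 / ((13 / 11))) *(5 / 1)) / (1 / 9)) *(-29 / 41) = -57420 / 533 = -107.73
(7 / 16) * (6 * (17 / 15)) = 119 / 40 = 2.98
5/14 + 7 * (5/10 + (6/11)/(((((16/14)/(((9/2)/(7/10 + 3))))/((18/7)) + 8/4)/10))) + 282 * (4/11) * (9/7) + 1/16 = 151.91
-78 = -78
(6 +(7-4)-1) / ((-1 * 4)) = -2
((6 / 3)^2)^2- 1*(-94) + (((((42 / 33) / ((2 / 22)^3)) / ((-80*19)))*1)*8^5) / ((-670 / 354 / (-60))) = -7368118538 / 6365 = -1157599.14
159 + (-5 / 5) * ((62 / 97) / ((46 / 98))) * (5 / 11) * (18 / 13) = 50452827 / 319033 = 158.14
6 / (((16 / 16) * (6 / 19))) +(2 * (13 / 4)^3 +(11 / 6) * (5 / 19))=160765 / 1824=88.14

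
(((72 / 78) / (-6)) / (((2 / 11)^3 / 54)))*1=-35937 / 26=-1382.19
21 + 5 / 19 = 404 / 19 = 21.26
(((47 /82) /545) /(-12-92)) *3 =-141 /4647760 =-0.00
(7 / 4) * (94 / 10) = 329 / 20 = 16.45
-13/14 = -0.93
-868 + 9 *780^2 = 5474732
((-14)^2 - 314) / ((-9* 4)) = 59 / 18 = 3.28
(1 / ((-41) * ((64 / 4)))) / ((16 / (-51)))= 51 / 10496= 0.00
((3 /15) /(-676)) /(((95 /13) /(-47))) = 47 /24700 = 0.00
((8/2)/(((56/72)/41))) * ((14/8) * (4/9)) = 164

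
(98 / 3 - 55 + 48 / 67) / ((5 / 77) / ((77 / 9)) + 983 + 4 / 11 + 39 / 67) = -25761505 / 1172605701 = -0.02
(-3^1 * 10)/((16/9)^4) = -98415/32768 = -3.00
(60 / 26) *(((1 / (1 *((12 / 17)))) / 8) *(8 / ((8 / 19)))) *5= 8075 / 208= 38.82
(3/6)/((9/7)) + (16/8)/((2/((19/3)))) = 121/18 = 6.72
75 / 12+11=69 / 4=17.25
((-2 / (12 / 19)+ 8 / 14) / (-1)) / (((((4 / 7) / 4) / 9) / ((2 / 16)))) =327 / 16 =20.44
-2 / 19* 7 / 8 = -7 / 76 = -0.09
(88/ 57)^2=7744/ 3249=2.38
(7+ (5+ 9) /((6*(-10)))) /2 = 203 /60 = 3.38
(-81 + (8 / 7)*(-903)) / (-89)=1113 / 89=12.51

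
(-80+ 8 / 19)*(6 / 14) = -648 / 19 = -34.11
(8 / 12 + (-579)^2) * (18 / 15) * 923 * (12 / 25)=891152808 / 5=178230561.60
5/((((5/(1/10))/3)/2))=3/5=0.60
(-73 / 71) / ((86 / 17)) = -1241 / 6106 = -0.20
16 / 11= 1.45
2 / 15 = 0.13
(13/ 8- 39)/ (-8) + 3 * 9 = 2027/ 64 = 31.67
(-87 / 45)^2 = 841 / 225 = 3.74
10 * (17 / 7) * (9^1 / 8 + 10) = 7565 / 28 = 270.18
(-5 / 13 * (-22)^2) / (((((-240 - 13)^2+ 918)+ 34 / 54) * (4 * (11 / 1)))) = -1485 / 22789598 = -0.00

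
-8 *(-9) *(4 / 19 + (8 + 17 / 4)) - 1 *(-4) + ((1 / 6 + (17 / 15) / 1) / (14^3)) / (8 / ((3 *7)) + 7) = 10403327941 / 11544400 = 901.16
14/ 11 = 1.27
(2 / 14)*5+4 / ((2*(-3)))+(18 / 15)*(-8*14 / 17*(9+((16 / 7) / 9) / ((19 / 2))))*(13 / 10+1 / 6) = -10644563 / 101745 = -104.62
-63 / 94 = -0.67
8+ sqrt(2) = 9.41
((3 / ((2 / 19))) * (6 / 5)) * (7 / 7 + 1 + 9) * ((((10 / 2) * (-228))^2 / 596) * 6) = 733364280 / 149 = 4921907.92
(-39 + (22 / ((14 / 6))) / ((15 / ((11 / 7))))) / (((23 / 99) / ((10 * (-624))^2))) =-7179992202240 / 1127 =-6370889265.52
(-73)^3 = -389017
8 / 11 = 0.73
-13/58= -0.22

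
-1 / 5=-0.20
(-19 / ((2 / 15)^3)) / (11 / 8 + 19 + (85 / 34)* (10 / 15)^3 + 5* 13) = -91125 / 979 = -93.08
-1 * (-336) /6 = 56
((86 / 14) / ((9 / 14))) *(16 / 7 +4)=3784 / 63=60.06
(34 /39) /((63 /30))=340 /819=0.42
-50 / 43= -1.16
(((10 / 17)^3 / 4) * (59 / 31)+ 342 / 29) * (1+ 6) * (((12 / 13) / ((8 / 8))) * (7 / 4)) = 134.45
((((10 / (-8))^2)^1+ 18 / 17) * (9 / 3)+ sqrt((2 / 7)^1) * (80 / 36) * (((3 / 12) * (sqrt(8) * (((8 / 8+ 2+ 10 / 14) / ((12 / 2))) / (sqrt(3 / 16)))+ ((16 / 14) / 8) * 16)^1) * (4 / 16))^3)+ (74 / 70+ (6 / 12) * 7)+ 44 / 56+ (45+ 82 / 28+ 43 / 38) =62.34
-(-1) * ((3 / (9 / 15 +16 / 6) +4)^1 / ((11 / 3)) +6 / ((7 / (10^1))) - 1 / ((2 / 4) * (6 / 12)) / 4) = 4804 / 539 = 8.91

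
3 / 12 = 1 / 4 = 0.25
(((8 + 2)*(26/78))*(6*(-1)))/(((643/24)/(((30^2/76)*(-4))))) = 432000/12217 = 35.36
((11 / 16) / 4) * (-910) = -5005 / 32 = -156.41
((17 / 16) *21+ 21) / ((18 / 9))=693 / 32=21.66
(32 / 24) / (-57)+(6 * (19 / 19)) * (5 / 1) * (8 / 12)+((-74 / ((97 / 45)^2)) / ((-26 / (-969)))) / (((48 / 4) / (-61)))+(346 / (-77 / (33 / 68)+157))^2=96496907527457 / 2091620700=46134.99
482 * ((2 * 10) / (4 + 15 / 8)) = 77120 / 47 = 1640.85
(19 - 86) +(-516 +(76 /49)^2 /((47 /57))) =-65460569 /112847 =-580.08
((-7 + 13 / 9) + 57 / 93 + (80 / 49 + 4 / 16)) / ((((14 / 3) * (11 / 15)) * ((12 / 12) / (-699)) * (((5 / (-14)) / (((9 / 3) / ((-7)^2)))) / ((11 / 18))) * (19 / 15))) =-30780465 / 595448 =-51.69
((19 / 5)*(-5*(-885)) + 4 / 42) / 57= 295.00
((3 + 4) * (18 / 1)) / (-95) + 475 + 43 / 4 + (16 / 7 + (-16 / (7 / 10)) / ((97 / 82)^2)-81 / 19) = 11665816363 / 25027940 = 466.11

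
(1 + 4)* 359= 1795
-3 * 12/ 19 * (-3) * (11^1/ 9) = 6.95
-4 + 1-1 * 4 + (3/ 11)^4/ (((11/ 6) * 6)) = -1127276/ 161051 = -7.00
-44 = -44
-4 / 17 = -0.24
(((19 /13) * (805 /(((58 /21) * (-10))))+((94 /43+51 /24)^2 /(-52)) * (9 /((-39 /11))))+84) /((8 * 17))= 98149648917 /315500816384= 0.31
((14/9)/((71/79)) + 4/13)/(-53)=-0.04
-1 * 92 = -92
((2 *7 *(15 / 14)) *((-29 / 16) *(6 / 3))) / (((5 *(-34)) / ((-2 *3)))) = -1.92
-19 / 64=-0.30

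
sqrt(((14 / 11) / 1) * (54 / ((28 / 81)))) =27 * sqrt(33) / 11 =14.10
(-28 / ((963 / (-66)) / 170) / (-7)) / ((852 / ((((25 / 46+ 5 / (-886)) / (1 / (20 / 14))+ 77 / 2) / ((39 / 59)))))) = -206003431810 / 63395377227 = -3.25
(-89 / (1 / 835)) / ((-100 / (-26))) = -193219 / 10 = -19321.90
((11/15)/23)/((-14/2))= -11/2415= -0.00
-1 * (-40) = 40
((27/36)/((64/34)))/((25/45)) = 459/640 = 0.72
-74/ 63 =-1.17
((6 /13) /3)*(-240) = -480 /13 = -36.92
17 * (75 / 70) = 255 / 14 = 18.21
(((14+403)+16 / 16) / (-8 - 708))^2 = 43681 / 128164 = 0.34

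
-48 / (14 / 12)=-288 / 7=-41.14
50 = 50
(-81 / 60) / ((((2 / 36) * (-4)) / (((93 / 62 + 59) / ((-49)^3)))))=-29403 / 9411920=-0.00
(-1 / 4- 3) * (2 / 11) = -13 / 22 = -0.59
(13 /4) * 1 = 13 /4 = 3.25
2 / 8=1 / 4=0.25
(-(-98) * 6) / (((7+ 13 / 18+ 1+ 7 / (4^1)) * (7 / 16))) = 48384 / 377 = 128.34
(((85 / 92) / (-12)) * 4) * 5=-1.54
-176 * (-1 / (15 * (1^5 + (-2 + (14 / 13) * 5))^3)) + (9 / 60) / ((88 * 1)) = 137775281 / 977819040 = 0.14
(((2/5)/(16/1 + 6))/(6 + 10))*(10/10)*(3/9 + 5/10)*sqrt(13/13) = 1/1056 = 0.00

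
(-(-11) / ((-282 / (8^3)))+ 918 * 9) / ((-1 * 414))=-581063 / 29187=-19.91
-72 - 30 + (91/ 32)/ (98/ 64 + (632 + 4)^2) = -1320279851/ 12943921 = -102.00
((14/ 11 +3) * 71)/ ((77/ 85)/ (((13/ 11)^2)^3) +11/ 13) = 1369100238805/ 5319260672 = 257.39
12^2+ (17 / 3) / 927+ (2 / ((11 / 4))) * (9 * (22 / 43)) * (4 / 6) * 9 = 19623467 / 119583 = 164.10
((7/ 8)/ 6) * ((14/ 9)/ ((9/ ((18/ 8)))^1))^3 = 0.01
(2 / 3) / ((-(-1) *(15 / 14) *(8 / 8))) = 28 / 45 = 0.62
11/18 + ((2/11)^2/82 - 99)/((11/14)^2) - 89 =-2687778407/10805058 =-248.75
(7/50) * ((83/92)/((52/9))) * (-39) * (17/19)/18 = -29631/699200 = -0.04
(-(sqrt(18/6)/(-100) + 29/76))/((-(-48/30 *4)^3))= -3625/2490368 + 5 *sqrt(3)/131072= -0.00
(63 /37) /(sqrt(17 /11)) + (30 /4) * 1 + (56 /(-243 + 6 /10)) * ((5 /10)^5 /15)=63 * sqrt(187) /629 + 109073 /14544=8.87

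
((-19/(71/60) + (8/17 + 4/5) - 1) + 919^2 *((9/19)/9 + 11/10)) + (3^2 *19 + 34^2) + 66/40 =974780.54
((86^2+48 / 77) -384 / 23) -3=13064539 / 1771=7376.93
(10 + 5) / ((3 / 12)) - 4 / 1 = 56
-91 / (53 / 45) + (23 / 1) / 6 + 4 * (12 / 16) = -22397 / 318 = -70.43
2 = 2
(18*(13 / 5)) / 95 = 0.49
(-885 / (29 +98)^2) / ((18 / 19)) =-5605 / 96774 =-0.06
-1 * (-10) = 10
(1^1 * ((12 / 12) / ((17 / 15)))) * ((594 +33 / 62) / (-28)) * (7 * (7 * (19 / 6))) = -24512565 / 8432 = -2907.09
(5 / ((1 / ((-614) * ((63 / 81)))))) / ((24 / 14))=-75215 / 54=-1392.87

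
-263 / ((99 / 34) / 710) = -6348820 / 99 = -64129.49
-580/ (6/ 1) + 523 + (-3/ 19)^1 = 24292/ 57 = 426.18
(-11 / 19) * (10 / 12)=-55 / 114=-0.48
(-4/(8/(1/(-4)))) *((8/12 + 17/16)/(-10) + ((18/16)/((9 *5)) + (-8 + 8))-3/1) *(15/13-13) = 116347/24960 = 4.66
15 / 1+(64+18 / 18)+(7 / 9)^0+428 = 509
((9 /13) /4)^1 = 0.17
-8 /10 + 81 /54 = 7 /10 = 0.70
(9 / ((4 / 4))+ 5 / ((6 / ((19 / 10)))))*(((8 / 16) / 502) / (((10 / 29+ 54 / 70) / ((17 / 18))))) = 2191385 / 245706912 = 0.01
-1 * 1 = -1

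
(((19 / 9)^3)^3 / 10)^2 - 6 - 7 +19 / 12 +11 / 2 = 26009636076340129263229 / 3752365882424978025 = 6931.53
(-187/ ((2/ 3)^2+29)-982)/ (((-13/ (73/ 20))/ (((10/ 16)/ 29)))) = 19119649/ 3196960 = 5.98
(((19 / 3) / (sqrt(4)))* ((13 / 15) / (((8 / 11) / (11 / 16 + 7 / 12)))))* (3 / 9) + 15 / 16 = 262937 / 103680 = 2.54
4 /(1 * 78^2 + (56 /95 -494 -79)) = 380 /523601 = 0.00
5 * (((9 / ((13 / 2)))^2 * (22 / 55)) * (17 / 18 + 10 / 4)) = 13.21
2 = 2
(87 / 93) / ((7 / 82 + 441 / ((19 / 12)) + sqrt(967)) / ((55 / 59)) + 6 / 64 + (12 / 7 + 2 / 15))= 7231649418791397600 / 2296824951170590325047 - 25788504664581120 * sqrt(967) / 2296824951170590325047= 0.00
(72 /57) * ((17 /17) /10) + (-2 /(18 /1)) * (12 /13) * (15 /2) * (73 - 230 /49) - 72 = -7529086 /60515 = -124.42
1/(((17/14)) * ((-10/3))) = -21/85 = -0.25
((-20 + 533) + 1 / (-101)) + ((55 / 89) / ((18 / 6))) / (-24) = 512.98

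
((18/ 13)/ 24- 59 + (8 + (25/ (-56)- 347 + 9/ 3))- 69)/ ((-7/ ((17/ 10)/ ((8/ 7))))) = 1149455/ 11648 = 98.68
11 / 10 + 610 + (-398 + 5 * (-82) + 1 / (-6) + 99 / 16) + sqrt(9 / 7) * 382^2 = -45811 / 240 + 437772 * sqrt(7) / 7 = 165271.38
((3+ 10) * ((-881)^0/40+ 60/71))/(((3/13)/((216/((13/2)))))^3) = 11989845504/355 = 33774212.69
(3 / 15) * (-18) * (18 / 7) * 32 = -10368 / 35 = -296.23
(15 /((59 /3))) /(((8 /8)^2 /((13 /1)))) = 585 /59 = 9.92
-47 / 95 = -0.49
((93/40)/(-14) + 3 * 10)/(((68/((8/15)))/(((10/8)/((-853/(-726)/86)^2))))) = 1356836066289/865854710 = 1567.05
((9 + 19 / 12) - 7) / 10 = 43 / 120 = 0.36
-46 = -46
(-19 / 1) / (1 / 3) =-57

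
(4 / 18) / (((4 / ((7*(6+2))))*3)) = 28 / 27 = 1.04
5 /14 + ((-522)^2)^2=1039465423589 /14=74247530256.36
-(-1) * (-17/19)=-17/19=-0.89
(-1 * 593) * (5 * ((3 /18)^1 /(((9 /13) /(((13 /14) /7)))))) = -501085 /5292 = -94.69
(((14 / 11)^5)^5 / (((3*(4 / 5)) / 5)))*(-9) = -843727421359656995897160499200 / 108347059433883722041830251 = -7787.27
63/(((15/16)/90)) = 6048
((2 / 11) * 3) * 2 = 12 / 11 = 1.09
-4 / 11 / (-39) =4 / 429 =0.01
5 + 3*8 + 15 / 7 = 218 / 7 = 31.14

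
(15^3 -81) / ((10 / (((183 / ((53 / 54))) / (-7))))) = -16275654 / 1855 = -8773.94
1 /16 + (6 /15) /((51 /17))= 47 /240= 0.20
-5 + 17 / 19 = -78 / 19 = -4.11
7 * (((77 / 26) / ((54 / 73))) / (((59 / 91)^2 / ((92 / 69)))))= 25064039 / 281961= 88.89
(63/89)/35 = 9/445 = 0.02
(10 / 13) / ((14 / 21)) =15 / 13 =1.15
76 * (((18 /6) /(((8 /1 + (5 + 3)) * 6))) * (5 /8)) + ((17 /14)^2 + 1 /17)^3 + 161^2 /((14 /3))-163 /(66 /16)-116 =1649264168464931 /305189035536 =5404.07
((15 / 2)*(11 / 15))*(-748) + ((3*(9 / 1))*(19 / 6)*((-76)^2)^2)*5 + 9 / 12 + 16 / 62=1768528439749 / 124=14262326127.01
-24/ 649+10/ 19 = 0.49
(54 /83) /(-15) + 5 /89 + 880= 32503273 /36935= 880.01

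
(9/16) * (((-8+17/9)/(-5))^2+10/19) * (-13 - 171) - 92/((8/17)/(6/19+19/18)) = -326393/684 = -477.18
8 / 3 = 2.67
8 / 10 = 0.80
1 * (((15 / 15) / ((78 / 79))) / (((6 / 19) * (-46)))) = -0.07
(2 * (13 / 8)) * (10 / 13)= 5 / 2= 2.50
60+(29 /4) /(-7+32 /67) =102937 /1748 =58.89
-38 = -38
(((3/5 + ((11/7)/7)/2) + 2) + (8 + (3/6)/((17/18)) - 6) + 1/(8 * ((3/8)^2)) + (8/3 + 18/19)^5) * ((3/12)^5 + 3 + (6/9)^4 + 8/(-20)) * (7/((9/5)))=3622093073896549671827/534501249400903680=6776.58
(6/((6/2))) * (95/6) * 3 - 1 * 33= 62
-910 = -910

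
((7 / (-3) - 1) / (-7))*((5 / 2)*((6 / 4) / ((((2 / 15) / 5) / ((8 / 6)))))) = 625 / 7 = 89.29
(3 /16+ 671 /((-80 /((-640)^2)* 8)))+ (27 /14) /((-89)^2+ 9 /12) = -1524057845069 /3548944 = -429439.81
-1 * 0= 0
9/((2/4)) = 18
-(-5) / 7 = 0.71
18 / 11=1.64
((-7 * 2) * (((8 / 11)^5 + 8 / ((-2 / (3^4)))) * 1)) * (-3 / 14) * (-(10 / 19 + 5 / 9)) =9647334860 / 9179907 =1050.92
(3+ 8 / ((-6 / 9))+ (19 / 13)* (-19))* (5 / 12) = -1195 / 78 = -15.32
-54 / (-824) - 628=-258709 / 412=-627.93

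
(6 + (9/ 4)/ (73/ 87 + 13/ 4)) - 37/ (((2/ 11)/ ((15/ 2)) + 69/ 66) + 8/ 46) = -311640171/ 13431697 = -23.20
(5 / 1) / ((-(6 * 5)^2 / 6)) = -1 / 30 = -0.03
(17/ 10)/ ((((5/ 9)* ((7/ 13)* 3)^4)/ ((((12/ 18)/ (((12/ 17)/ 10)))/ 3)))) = 8254129/ 5834430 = 1.41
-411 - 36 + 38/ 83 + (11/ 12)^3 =-63934391/ 143424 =-445.77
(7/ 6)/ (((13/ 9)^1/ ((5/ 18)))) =35/ 156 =0.22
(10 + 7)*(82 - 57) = 425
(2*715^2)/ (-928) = -511225/ 464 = -1101.78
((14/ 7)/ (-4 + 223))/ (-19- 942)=-2/ 210459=-0.00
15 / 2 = 7.50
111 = 111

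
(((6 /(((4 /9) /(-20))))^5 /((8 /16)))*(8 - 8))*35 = 0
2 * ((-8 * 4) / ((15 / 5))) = -64 / 3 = -21.33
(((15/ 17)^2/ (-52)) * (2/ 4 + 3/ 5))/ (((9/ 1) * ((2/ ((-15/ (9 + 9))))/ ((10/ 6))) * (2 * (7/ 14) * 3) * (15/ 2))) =275/ 4869072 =0.00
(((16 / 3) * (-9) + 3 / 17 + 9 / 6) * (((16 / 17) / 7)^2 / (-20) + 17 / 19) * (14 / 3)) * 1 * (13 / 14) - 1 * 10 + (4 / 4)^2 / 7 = -247363341 / 1306858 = -189.28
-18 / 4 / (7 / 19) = -171 / 14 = -12.21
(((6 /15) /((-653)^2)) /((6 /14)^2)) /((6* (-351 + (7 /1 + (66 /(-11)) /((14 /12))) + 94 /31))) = -10633 /4323493037790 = -0.00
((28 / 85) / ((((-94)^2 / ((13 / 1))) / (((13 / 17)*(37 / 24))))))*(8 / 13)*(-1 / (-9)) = 3367 / 86184135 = 0.00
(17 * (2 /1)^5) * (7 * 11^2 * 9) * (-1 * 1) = -4146912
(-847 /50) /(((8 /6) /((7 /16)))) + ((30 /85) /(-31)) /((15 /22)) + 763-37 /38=24237906129 /32041600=756.45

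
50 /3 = 16.67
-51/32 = -1.59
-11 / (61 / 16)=-176 / 61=-2.89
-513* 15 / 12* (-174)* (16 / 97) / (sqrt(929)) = 1785240* sqrt(929) / 90113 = 603.83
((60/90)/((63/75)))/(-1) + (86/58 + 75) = 138284/1827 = 75.69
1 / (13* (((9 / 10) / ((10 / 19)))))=100 / 2223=0.04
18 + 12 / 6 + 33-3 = 50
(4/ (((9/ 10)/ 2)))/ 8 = 10/ 9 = 1.11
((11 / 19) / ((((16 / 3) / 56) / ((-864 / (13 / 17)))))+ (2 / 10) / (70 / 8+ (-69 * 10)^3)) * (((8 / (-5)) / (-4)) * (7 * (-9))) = 1404405266876613288 / 8114172083875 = 173080.54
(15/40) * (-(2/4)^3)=-3/64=-0.05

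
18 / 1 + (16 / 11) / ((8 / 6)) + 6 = 276 / 11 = 25.09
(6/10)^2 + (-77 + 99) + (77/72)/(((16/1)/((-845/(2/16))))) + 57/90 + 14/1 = -1493449/3600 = -414.85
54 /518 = 0.10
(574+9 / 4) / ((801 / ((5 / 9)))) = 11525 / 28836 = 0.40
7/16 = 0.44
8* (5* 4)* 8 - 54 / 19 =24266 / 19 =1277.16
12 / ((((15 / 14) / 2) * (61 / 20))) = 7.34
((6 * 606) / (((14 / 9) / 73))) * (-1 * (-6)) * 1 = 7166556 / 7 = 1023793.71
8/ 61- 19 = -1151/ 61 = -18.87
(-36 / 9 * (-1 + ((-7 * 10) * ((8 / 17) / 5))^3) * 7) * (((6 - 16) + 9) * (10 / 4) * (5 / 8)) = -246722175 / 19652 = -12554.56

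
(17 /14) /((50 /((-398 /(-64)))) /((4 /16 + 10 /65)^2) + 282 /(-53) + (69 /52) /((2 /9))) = 587383524 /24161732815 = 0.02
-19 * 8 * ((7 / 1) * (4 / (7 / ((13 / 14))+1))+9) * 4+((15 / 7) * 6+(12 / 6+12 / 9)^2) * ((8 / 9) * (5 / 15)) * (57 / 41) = -6413135056 / 860139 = -7455.93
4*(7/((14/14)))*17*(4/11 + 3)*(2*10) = 352240/11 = 32021.82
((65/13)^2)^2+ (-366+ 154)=413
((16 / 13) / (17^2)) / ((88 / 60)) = 120 / 41327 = 0.00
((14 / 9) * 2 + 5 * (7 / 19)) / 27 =0.18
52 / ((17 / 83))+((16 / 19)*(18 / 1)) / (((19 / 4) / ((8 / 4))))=1597244 / 6137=260.26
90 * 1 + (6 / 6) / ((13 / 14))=1184 / 13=91.08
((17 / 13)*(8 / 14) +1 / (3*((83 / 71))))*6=6.19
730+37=767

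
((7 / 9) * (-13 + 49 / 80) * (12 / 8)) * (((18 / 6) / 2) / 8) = -6937 / 2560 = -2.71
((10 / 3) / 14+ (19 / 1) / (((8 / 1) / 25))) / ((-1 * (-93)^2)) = -10015 / 1453032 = -0.01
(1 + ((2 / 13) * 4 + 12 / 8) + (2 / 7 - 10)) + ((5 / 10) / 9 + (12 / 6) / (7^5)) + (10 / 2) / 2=-15901355 / 3932838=-4.04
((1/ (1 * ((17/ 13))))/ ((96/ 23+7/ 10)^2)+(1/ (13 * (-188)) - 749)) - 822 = -1570.97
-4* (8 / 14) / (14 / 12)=-96 / 49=-1.96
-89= -89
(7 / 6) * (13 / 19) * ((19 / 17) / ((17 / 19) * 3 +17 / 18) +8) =7974967 / 1202529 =6.63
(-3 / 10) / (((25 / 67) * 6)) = -67 / 500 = -0.13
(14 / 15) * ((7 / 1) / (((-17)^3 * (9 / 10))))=-196 / 132651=-0.00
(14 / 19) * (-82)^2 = 94136 / 19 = 4954.53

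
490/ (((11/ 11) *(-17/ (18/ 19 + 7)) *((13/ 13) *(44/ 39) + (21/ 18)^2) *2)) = -3462732/ 75259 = -46.01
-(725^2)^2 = -276281640625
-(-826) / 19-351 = -5843 / 19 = -307.53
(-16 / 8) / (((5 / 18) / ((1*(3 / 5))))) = -108 / 25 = -4.32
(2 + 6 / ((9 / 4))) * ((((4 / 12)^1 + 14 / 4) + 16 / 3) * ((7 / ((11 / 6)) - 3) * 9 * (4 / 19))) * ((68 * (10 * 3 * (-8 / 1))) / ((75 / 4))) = -1096704 / 19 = -57721.26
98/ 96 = 49/ 48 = 1.02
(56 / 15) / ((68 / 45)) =42 / 17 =2.47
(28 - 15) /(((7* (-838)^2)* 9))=13 /44241372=0.00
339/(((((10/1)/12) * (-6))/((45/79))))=-3051/79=-38.62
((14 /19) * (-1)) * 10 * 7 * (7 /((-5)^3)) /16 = 343 /1900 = 0.18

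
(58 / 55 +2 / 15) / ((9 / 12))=784 / 495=1.58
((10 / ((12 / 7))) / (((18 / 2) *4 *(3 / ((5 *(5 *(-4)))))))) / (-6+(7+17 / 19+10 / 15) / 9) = 475 / 444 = 1.07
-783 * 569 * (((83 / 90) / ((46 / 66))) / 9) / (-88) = 1369583 / 1840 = 744.34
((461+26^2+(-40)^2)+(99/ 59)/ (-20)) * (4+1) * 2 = 3229561/ 118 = 27369.16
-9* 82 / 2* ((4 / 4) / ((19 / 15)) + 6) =-47601 / 19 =-2505.32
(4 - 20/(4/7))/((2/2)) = -31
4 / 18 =2 / 9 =0.22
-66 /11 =-6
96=96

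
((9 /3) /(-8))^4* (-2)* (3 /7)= -243 /14336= -0.02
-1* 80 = -80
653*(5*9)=29385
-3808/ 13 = -292.92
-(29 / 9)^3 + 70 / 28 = -45133 / 1458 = -30.96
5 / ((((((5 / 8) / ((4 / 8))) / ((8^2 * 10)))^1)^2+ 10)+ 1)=262144 / 576717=0.45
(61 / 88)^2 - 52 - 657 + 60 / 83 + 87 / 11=-449854101 / 642752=-699.89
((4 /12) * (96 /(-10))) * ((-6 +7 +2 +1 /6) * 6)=-304 /5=-60.80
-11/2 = -5.50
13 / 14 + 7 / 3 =137 / 42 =3.26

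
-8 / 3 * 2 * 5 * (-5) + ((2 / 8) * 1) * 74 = 911 / 6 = 151.83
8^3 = 512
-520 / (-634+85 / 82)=42640 / 51903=0.82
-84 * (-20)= 1680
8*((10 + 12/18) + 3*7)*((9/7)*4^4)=583680/7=83382.86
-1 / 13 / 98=-1 / 1274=-0.00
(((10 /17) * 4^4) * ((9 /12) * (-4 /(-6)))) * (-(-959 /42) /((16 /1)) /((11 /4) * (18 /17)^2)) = 93160 /2673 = 34.85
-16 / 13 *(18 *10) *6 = -17280 / 13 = -1329.23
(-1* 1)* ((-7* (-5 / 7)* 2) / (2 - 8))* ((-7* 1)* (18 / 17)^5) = -22044960 / 1419857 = -15.53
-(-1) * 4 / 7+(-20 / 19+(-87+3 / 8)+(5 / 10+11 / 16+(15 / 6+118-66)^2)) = 6137857 / 2128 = 2884.33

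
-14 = -14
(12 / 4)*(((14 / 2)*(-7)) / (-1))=147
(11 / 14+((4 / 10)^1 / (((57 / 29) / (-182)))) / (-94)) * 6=221237 / 31255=7.08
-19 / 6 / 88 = -19 / 528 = -0.04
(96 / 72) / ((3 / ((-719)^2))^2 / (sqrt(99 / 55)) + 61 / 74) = 1289593006074910212884738696 / 797282162539555976208406623 - 5853814988611984 * sqrt(5) / 265760720846518658736135541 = 1.62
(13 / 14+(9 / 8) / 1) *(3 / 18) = 115 / 336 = 0.34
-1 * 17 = -17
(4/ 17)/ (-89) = -4/ 1513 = -0.00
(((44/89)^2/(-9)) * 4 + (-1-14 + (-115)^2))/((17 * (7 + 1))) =470859973/4847652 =97.13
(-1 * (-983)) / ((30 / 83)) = 81589 / 30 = 2719.63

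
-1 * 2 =-2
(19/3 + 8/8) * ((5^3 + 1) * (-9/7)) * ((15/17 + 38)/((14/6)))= -2355804/119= -19796.67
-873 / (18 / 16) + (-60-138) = -974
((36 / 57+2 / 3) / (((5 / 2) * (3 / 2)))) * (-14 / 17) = -4144 / 14535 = -0.29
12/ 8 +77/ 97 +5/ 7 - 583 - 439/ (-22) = -4182919/ 7469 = -560.04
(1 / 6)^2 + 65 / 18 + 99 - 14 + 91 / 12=866 / 9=96.22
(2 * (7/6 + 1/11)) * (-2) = -166/33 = -5.03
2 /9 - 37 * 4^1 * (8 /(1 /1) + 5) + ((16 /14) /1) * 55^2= 96602 /63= 1533.37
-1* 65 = -65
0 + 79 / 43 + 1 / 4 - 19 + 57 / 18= -7093 / 516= -13.75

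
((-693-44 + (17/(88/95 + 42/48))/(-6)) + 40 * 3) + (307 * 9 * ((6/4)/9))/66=-611.60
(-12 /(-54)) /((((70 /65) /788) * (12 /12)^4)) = 10244 /63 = 162.60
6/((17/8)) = 48/17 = 2.82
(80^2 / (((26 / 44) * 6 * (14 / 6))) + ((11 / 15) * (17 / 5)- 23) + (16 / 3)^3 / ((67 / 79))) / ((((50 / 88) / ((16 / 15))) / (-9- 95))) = -21602093151232 / 118715625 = -181965.04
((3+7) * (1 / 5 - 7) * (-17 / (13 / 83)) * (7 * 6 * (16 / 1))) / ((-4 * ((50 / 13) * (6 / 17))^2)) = -1261668226 / 1875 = -672889.72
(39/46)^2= 1521/2116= 0.72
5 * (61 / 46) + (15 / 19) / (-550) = 159328 / 24035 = 6.63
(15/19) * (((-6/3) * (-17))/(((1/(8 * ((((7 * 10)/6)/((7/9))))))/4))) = 244800/19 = 12884.21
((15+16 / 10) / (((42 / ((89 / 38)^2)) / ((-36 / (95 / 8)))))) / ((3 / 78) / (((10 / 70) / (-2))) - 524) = 34187036 / 2728338725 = 0.01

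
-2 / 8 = -1 / 4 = -0.25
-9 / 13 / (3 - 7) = 9 / 52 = 0.17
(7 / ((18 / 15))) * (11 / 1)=385 / 6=64.17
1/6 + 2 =13/6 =2.17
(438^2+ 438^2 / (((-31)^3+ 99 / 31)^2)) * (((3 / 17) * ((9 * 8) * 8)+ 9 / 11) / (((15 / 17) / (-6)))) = -313448955283655937378 / 2344947522731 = -133669923.21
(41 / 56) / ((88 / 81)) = 3321 / 4928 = 0.67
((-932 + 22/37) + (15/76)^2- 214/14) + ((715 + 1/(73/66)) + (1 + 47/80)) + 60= -169.16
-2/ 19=-0.11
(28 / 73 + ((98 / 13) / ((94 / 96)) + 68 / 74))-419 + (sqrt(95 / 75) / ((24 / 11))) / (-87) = -676625307 / 1650311-11*sqrt(285) / 31320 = -410.00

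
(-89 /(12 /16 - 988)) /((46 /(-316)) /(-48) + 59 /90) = 40498560 /295863029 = 0.14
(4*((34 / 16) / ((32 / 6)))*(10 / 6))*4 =85 / 8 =10.62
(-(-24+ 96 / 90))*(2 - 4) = -688 / 15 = -45.87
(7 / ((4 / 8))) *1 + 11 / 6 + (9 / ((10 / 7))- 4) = 272 / 15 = 18.13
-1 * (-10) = 10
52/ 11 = 4.73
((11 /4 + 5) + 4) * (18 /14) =423 /28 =15.11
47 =47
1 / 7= 0.14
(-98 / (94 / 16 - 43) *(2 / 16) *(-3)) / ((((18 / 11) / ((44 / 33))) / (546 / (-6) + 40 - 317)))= 296.82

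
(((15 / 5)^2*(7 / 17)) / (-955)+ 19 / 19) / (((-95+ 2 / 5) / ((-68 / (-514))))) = -32344 / 23218151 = -0.00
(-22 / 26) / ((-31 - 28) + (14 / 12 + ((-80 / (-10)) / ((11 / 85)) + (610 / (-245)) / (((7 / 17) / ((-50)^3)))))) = -249018 / 222437672717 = -0.00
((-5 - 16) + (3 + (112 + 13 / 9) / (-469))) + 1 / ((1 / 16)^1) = -9463 / 4221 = -2.24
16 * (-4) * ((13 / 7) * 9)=-7488 / 7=-1069.71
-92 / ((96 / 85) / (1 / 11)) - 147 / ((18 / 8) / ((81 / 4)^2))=-7074713 / 264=-26798.16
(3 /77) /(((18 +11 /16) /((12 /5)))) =576 /115115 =0.01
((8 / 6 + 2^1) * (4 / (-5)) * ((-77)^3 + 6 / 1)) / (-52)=-913054 / 39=-23411.64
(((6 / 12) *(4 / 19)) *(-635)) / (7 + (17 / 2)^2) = -5080 / 6023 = -0.84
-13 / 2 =-6.50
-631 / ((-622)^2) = -0.00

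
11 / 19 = 0.58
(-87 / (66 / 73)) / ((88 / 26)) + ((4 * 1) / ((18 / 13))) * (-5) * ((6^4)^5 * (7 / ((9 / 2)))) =-79521897448954948481 / 968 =-82150720505118748.43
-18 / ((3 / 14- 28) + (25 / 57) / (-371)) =761292 / 1175219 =0.65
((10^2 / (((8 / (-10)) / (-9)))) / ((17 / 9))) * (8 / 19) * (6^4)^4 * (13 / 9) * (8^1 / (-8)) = -330069859172352000 / 323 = -1021888108892730.65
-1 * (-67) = 67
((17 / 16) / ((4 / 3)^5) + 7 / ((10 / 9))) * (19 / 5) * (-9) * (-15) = 275353263 / 81920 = 3361.25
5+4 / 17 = 89 / 17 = 5.24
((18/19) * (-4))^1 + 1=-53/19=-2.79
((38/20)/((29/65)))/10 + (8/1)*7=32727/580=56.43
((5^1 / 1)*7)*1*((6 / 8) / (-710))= -21 / 568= -0.04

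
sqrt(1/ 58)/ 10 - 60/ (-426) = sqrt(58)/ 580 + 10/ 71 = 0.15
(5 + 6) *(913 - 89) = 9064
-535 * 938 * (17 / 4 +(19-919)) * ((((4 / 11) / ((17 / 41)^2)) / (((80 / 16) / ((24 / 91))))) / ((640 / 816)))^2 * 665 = 893654038365842664 / 147744025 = 6048664495.00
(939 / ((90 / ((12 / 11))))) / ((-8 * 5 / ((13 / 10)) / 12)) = -12207 / 2750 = -4.44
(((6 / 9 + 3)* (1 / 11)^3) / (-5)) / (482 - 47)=-1 / 789525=-0.00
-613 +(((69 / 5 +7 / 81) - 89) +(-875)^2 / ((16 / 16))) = 309799439 / 405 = 764936.89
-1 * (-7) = 7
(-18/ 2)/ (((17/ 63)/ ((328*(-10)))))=1859760/ 17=109397.65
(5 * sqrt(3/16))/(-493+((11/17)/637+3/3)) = -54145 * sqrt(3)/21311428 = -0.00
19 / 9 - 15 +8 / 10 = -544 / 45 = -12.09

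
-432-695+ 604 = -523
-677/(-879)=677/879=0.77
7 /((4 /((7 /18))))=49 /72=0.68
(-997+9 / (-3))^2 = 1000000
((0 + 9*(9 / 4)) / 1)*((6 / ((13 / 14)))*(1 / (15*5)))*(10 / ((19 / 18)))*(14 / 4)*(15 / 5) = 214326 / 1235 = 173.54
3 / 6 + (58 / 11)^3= 391555 / 2662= 147.09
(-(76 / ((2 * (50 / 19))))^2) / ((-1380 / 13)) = 1694173 / 862500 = 1.96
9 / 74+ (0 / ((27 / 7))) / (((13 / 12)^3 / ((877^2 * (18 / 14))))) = 0.12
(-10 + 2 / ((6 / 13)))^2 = 289 / 9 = 32.11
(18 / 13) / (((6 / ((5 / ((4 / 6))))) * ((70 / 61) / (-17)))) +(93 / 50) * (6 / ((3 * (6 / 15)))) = -29739 / 1820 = -16.34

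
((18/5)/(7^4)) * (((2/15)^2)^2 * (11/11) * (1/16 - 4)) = -2/1071875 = -0.00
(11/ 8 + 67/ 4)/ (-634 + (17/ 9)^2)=-2349/ 81704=-0.03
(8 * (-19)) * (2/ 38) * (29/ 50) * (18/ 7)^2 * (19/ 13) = -714096/ 15925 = -44.84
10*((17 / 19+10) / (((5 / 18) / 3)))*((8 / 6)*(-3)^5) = -7243344 / 19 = -381228.63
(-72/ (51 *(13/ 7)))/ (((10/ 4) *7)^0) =-168/ 221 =-0.76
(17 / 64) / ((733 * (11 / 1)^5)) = 17 / 7555224512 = 0.00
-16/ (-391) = 16/ 391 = 0.04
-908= -908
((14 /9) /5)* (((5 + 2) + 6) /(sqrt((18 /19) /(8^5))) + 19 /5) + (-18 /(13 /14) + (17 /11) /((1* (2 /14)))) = -237587 /32175 + 23296* sqrt(19) /135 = 744.80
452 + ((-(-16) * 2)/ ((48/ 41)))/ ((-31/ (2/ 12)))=126067/ 279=451.85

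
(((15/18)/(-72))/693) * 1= -5/299376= -0.00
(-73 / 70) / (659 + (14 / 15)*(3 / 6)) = -219 / 138488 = -0.00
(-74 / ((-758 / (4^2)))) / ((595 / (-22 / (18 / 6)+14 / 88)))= -140156 / 7441665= -0.02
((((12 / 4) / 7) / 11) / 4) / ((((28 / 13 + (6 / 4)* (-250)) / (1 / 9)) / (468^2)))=-237276 / 373219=-0.64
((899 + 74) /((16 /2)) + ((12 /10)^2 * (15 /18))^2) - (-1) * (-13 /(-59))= 1454767 /11800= 123.29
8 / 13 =0.62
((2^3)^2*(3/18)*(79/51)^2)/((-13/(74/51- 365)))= 3702860192/5173389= 715.75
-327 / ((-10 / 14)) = 2289 / 5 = 457.80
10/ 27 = 0.37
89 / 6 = 14.83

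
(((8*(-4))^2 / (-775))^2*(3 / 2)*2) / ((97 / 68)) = 3.67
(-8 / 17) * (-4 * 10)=18.82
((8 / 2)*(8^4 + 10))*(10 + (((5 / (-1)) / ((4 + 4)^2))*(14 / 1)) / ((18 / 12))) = 913585 / 6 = 152264.17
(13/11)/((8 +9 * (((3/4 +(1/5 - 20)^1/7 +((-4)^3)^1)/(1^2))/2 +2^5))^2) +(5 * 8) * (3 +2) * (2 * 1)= 633039600/1580051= 400.65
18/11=1.64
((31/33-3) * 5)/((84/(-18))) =170/77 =2.21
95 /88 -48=-4129 /88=-46.92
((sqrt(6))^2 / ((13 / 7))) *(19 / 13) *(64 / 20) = 12768 / 845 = 15.11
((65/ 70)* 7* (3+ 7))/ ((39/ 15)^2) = 125/ 13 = 9.62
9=9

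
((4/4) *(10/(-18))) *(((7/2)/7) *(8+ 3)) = -55/18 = -3.06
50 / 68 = 25 / 34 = 0.74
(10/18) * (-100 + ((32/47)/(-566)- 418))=-34449670/119709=-287.78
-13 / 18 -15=-283 / 18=-15.72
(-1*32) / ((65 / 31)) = -992 / 65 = -15.26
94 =94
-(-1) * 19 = 19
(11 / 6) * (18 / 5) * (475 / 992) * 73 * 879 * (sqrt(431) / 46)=201163545 * sqrt(431) / 45632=91520.51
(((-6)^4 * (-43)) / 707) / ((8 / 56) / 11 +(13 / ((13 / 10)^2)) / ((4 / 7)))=-166023 / 28381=-5.85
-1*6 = -6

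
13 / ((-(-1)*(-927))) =-13 / 927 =-0.01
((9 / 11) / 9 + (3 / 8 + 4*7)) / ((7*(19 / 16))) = 5010 / 1463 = 3.42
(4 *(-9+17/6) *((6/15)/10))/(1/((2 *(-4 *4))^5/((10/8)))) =9932111872/375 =26485631.66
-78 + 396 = 318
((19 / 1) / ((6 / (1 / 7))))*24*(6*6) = 2736 / 7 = 390.86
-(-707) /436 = 707 /436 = 1.62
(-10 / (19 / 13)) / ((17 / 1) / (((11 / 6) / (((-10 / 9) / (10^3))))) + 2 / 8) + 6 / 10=-2099913 / 75145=-27.94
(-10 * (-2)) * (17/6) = 170/3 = 56.67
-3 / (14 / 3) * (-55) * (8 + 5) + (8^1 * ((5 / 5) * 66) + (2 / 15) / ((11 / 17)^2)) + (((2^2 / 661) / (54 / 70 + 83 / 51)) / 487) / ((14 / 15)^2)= 1235844016575976 / 1250903239905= 987.96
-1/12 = -0.08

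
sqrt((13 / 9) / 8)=sqrt(26) / 12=0.42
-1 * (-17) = 17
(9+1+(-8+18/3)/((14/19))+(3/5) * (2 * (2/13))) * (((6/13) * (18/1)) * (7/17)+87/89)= 294050889/8949395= 32.86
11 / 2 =5.50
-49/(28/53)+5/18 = -3329/36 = -92.47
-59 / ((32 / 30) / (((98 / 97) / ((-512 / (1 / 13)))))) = 43365 / 5165056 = 0.01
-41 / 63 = -0.65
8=8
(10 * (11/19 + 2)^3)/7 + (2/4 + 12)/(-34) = 11257285/466412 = 24.14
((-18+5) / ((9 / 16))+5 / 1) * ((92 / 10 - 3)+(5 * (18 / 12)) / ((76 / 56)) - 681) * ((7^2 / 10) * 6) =507821447 / 1425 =356365.93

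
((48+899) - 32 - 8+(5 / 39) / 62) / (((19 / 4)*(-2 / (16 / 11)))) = -35090096 / 252681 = -138.87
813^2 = 660969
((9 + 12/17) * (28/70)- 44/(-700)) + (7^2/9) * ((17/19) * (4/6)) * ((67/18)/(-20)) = 183551371/54942300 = 3.34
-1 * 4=-4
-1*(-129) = 129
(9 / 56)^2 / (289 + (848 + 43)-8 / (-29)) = 2349 / 107339008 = 0.00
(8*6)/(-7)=-48/7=-6.86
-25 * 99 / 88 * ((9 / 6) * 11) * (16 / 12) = -2475 / 4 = -618.75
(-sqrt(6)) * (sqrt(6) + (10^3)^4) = -1000000000000 * sqrt(6) - 6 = -2449489742789.18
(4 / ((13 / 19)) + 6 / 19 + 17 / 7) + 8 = 16.59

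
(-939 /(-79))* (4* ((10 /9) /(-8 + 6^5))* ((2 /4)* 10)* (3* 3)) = 23475 /76709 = 0.31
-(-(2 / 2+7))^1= 8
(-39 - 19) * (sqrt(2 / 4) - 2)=116 - 29 * sqrt(2)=74.99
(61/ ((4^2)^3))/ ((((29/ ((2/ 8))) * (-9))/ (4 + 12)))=-61/ 267264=-0.00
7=7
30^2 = 900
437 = 437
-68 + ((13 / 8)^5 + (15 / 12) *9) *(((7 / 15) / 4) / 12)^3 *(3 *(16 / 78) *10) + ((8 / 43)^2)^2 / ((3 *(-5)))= -462043876774061155541 / 6794767672698470400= -68.00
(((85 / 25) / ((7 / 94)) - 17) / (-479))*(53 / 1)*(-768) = 2435.20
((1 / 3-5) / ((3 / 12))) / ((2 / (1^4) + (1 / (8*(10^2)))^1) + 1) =-6.22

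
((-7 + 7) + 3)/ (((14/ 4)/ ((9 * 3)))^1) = 23.14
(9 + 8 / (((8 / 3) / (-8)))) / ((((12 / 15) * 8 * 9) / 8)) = -25 / 12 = -2.08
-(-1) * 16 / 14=1.14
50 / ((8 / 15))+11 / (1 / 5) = 595 / 4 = 148.75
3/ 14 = 0.21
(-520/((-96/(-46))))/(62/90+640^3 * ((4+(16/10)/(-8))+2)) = -22425/136839168062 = -0.00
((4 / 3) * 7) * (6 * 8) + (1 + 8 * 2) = 465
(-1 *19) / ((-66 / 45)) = 285 / 22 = 12.95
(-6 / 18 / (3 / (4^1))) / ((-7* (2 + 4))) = 2 / 189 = 0.01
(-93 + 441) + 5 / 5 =349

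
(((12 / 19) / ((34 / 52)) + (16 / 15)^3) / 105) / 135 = 0.00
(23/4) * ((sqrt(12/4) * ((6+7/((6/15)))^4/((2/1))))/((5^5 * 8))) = 112232663 * sqrt(3)/3200000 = 60.75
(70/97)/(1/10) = 700/97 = 7.22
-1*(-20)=20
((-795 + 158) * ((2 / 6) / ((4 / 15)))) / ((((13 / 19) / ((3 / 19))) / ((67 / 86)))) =-49245 / 344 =-143.15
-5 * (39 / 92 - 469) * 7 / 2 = 1508815 / 184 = 8200.08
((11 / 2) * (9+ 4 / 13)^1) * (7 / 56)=1331 / 208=6.40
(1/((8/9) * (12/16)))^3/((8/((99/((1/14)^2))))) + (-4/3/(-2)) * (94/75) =29472833/3600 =8186.90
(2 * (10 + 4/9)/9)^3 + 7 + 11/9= 11014298/531441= 20.73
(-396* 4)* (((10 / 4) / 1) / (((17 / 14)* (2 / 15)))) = -415800 / 17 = -24458.82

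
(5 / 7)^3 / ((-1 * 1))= -125 / 343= -0.36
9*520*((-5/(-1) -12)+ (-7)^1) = -65520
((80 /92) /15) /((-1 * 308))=-0.00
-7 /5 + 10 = 43 /5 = 8.60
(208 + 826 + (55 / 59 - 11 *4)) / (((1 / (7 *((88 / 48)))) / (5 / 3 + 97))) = 666267140 / 531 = 1254740.38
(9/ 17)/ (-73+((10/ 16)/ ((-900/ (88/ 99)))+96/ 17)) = -14580/ 1854917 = -0.01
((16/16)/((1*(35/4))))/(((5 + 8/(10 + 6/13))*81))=34/138915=0.00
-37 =-37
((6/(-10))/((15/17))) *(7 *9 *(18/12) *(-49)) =157437/50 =3148.74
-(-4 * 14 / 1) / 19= 56 / 19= 2.95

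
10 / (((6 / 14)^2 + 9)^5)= 282475249 / 1845281250000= 0.00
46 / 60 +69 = 2093 / 30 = 69.77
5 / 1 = 5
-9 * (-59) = 531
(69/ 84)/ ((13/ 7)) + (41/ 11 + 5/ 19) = 48175/ 10868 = 4.43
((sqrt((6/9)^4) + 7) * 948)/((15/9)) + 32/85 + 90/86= 15481933/3655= 4235.82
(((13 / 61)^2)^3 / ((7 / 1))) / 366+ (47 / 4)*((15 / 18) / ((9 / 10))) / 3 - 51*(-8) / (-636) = 1127656999035530431 / 377770259861068284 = 2.99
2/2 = 1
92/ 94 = 46/ 47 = 0.98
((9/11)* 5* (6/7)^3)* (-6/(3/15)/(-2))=145800/3773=38.64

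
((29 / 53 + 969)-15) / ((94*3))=3.38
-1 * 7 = -7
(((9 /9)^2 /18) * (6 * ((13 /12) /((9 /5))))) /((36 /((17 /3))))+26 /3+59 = 2368897 /34992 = 67.70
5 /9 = 0.56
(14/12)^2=49/36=1.36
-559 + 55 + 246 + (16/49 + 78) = -8804/49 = -179.67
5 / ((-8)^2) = 5 / 64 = 0.08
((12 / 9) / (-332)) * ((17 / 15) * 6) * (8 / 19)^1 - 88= -88.01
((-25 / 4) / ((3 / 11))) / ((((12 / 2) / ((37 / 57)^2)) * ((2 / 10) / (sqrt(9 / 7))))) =-1882375 * sqrt(7) / 545832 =-9.12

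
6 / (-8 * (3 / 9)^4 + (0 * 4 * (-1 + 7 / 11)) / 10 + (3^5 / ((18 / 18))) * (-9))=-0.00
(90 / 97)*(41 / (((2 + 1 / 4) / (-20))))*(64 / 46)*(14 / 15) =-2938880 / 6693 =-439.10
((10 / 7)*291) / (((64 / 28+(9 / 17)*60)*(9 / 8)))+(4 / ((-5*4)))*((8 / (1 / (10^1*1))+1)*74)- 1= -18066061 / 15195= -1188.95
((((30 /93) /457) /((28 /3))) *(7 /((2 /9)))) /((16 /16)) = 135 /56668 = 0.00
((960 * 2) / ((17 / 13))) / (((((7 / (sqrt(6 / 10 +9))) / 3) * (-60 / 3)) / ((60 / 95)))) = -179712 * sqrt(15) / 11305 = -61.57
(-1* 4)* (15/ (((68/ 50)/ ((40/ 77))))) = -30000/ 1309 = -22.92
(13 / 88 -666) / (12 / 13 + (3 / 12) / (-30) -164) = 11426025 / 2798543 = 4.08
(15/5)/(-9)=-1/3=-0.33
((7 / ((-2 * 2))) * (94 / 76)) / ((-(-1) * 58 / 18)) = -2961 / 4408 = -0.67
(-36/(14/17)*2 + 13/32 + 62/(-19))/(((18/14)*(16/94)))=-2006665/4864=-412.55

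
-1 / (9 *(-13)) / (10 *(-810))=-1 / 947700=-0.00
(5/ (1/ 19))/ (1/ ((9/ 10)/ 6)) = 57/ 4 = 14.25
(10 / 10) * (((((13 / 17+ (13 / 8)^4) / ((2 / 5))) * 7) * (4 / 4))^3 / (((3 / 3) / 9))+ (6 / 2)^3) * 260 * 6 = 11768693908896472173397785 / 337618789203968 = 34857935296.33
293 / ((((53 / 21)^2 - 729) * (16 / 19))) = -2455047 / 5098880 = -0.48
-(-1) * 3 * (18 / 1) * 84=4536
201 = 201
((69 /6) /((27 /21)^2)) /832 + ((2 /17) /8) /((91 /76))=331105 /16039296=0.02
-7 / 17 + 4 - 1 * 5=-24 / 17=-1.41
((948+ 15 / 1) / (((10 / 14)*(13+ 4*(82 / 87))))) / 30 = 195489 / 72950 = 2.68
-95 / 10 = -9.50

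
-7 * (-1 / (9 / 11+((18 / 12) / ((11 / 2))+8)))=77 / 100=0.77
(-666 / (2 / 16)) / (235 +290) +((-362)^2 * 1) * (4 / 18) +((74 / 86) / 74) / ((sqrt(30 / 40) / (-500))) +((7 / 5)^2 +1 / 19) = 871199132 / 29925 -500 * sqrt(3) / 129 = 29106.04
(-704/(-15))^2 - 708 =336316/225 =1494.74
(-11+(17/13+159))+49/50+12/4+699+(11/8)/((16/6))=17738309/20800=852.80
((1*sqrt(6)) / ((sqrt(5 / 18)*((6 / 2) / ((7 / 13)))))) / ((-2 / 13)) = -7*sqrt(15) / 5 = -5.42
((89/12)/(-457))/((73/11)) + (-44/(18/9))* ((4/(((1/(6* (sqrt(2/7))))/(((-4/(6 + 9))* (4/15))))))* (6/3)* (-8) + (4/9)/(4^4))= -45056* sqrt(14)/525- 390467/9607968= -321.15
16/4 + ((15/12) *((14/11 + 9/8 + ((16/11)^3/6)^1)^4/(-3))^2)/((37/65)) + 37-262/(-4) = 1363.31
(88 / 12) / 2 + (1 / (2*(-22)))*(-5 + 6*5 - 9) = 109 / 33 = 3.30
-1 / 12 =-0.08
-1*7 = -7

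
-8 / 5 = -1.60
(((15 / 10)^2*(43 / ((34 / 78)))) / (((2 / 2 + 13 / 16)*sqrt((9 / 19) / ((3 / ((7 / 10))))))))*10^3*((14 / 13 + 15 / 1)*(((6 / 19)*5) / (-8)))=-63855000*sqrt(3990) / 3451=-1168789.76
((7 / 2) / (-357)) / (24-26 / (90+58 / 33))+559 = 1023671906 / 1831257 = 559.00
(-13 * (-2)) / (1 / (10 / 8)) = 65 / 2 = 32.50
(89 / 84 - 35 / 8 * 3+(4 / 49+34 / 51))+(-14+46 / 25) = -23.48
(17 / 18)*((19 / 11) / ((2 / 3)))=323 / 132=2.45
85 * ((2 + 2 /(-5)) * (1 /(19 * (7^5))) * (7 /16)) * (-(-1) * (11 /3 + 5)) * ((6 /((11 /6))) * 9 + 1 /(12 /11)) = 46631 /950796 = 0.05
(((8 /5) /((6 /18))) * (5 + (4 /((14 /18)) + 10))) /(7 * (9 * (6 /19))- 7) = 64296 /8575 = 7.50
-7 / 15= -0.47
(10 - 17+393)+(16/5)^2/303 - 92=2227306/7575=294.03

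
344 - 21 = 323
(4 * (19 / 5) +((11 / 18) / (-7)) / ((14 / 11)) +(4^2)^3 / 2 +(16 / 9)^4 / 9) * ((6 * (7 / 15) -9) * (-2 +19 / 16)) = 48139782559817 / 4629441600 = 10398.62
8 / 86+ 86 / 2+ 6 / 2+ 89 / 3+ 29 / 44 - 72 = 25081 / 5676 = 4.42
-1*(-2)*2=4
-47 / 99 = -0.47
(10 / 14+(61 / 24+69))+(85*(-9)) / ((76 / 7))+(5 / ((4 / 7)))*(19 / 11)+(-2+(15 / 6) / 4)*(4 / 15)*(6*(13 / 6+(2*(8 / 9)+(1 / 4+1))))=2886883 / 526680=5.48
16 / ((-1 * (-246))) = 8 / 123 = 0.07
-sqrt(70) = -8.37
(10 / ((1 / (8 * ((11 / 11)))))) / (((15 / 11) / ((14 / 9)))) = 2464 / 27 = 91.26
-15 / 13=-1.15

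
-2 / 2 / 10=-1 / 10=-0.10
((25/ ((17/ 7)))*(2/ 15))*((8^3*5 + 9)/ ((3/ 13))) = 2337790/ 153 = 15279.67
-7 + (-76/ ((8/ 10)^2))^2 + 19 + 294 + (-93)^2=368905/ 16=23056.56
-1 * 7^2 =-49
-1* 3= -3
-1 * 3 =-3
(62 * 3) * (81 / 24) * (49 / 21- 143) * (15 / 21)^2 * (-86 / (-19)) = -189852525 / 931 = -203923.23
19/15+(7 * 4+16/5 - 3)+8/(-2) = 382/15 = 25.47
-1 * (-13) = 13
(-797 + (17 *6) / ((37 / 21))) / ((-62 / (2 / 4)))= 27347 / 4588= 5.96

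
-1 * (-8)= 8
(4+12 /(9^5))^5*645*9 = 650586726438134873288867840 /109418989131512359209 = 5945830.17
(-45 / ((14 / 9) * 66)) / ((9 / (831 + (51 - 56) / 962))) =-11991255 / 296296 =-40.47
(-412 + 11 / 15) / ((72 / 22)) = -67859 / 540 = -125.66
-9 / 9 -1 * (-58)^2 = -3365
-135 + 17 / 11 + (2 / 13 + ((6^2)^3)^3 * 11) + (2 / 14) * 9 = 1118276682875796429 / 1001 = 1117159523352443.99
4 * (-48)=-192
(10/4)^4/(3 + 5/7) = 10.52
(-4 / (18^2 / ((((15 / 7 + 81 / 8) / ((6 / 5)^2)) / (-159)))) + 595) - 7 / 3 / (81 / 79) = 5129849437 / 8654688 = 592.72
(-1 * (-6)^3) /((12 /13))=234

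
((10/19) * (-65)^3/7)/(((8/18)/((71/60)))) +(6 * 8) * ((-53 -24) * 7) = -86022933/1064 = -80848.62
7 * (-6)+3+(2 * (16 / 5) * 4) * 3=189 / 5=37.80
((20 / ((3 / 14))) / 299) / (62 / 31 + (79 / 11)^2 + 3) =0.01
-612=-612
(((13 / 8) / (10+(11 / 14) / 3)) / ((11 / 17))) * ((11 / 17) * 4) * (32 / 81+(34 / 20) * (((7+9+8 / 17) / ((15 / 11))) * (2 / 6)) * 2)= 519064 / 58185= 8.92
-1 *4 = -4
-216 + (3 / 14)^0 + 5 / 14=-214.64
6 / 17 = 0.35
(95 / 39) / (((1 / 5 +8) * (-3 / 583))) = -276925 / 4797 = -57.73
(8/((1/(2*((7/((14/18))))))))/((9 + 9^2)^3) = 2/10125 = 0.00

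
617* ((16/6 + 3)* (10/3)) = 104890/9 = 11654.44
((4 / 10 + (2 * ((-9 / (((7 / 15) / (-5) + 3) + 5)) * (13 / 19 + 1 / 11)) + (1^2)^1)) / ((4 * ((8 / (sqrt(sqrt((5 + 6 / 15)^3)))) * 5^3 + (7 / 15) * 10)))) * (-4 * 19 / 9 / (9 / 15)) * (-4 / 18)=-706065625000000 * 15^(1 / 4) / 1375945209743435397- 5535554500 * 15^(3 / 4) / 152882801082603933 + 232493289 / 50960933694201311 + 1976983750000 * sqrt(15) / 458648403247811799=-0.00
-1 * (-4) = 4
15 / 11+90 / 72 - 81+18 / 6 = -3317 / 44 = -75.39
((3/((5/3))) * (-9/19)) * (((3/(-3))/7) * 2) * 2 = 0.49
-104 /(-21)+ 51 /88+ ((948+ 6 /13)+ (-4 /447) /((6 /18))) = 3414796015 /3579576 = 953.97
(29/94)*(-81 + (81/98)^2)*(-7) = 22369527/128968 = 173.45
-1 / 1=-1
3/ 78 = 1/ 26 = 0.04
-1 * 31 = -31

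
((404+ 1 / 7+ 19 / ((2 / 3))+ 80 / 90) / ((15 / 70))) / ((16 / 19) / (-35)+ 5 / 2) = 72651250 / 88911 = 817.12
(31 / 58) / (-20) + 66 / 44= 1709 / 1160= 1.47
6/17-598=-10160/17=-597.65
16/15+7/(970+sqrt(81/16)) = 1.07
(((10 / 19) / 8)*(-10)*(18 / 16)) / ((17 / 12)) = -0.52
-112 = -112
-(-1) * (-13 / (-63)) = 13 / 63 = 0.21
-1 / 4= -0.25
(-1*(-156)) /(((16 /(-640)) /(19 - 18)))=-6240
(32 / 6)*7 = 112 / 3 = 37.33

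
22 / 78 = 11 / 39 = 0.28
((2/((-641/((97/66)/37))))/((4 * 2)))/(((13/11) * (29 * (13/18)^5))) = -7637004/3319845442537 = -0.00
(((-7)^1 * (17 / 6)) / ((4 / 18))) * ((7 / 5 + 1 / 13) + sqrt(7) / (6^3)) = -132.91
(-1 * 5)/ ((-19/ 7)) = 35/ 19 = 1.84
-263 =-263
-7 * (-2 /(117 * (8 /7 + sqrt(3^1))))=-784 /9711 + 686 * sqrt(3) /9711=0.04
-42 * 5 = -210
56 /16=3.50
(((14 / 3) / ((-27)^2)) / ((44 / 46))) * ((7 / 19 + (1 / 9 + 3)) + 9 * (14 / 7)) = 591353 / 4113747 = 0.14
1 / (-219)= -0.00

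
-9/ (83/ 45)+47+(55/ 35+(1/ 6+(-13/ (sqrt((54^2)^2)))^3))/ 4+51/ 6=2941961681331319/ 57623373851904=51.06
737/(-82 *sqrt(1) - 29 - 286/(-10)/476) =-1754060/264037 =-6.64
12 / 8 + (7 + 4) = 25 / 2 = 12.50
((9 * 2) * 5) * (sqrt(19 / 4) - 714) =-64260+45 * sqrt(19) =-64063.85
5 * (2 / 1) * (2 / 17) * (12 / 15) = 0.94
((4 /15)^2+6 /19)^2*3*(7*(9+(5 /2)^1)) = 220225138 /6091875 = 36.15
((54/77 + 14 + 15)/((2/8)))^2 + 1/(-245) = 418429399/29645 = 14114.67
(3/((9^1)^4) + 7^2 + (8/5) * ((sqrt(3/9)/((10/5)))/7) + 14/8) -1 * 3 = 4 * sqrt(3)/105 + 417721/8748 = 47.82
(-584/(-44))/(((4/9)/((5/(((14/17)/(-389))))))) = -21723705/308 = -70531.51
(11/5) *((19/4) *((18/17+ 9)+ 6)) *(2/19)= 3003/170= 17.66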